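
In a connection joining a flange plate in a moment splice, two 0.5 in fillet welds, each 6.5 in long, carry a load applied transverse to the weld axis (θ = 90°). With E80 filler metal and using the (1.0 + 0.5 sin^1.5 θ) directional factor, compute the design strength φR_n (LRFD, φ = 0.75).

E80XX → F_EXX = 80 ksi.
t_e = 0.707 × 0.5 = 0.3535 in; A_we = 0.3535 × 13 = 4.595 in².
Directional factor: 1.0 + 0.5 sin^1.5(90°) = 1.5.
F_nw = 0.6 × 80 × 1.5 = 72 ksi.
φR_n = 0.75 × 72 × 4.595 = 248.2 kip.

φR_n ≈ 248 kip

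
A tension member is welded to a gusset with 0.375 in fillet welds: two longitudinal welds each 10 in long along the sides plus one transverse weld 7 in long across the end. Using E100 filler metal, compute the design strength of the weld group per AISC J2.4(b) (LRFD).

E100XX → F_EXX = 100 ksi.
t_e = 0.707 × 0.375 = 0.2651 in.
R_nwl = 0.6 × 100 × 0.2651 × 20 = 318.2 kip (longitudinal, 2 welds).
R_nwt = 0.6 × 100 × 0.2651 × 7 = 111.4 kip (transverse, base value).
(i) R_nwl + R_nwt = 429.5 kip; (ii) 0.85 R_nwl + 1.5 R_nwt = 437.5 kip.
R_n = max = 437.5 kip [governs: (ii)]; φR_n = 328.1 kip.

φR_n ≈ 328 kip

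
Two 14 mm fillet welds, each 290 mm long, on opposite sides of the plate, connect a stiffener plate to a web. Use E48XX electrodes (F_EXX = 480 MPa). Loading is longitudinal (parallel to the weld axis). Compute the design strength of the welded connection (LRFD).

Effective throat t_e = 0.707 × 14 = 9.898 mm.
Total length L = 580 mm; A_we = 9.898 × 580 = 5741 mm².
F_nw = 0.6 F_EXX = 0.6 × 480 = 288 MPa.
φR_n = 0.75 × 288 × 5741 × 10⁻³ = 1240 kN.

φR_n ≈ 1240 kN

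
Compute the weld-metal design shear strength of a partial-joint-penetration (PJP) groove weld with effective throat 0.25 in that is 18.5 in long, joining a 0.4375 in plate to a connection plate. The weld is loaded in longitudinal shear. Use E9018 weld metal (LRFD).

E90XX → F_EXX = 90 ksi.
Effective throat (given) t_e = 0.25 in.
A_we = 0.25 × 18.5 = 4.625 in².
F_nw = 0.6 F_EXX = 54 ksi.
φR_n = 0.75 × 54 × 4.625 = 187.3 kip.

φR_n ≈ 187 kip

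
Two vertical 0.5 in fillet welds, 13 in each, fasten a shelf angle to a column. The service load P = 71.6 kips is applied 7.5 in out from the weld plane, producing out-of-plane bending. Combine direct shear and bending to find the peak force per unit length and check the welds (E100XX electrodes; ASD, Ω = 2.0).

f_max ≈ 9.92 kip/in; adequate

E100XX → F_EXX = 100 ksi.
L_w = 2 × 13 = 26 in; section modulus (unit throat) S = 2 × L²/6 = 56.33 in².
Direct shear f_v = P/L_w = 71.6/26 = 2.754 kip/in.
Moment M = P × e = 71.6 × 7.5 = 537 kip·in; bending f_b = M/S = 9.533 kip/in.
f_max = √(f_v² + f_b²) = √(2.754² + 9.533²) = 9.922 kip/in.
r_n/Ω = (1/2.0) × 0.6 × 100 × (0.707 × 0.5) = 10.6 kip/in → adequate.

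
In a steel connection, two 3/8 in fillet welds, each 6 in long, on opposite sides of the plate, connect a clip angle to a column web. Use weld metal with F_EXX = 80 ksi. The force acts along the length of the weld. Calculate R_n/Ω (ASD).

Effective throat t_e = 0.707 × 0.375 = 0.2651 in.
Total length L = 12 in; A_we = 0.2651 × 12 = 3.181 in².
F_nw = 0.6 F_EXX = 0.6 × 80 = 48 ksi.
R_n = 48 × 3.181 = 152.7 kip; R_n/Ω = 152.7/2.0 = 76.36 kip.

R_n/Ω ≈ 76.4 kip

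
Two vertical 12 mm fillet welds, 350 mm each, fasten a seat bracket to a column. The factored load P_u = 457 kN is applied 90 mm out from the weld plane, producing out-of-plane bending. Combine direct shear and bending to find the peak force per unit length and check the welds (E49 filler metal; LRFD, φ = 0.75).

f_max ≈ 1200 N/mm; adequate

E49XX → F_EXX = 490 MPa.
L_w = 2 × 350 = 700 mm; section modulus (unit throat) S = 2 × L²/6 = 40830 mm².
Direct shear f_v = P/L_w = 457×10³/700 = 652.9 N/mm.
Moment M = P × e = 457×10³ × 90 = 41130000 N·mm; bending f_b = M/S = 1007 N/mm.
f_max = √(f_v² + f_b²) = √(652.9² + 1007²) = 1200 N/mm.
φr_n = 0.75 × 0.6 × 490 × (0.707 × 12) = 1871 N/mm → adequate.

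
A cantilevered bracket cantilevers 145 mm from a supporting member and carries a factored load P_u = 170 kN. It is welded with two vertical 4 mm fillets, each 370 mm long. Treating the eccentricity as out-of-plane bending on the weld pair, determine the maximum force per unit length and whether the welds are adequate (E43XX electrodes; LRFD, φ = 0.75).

f_max ≈ 587 N/mm; NOT adequate

E43XX → F_EXX = 430 MPa.
L_w = 2 × 370 = 740 mm; section modulus (unit throat) S = 2 × L²/6 = 45630 mm².
Direct shear f_v = P/L_w = 170×10³/740 = 229.7 N/mm.
Moment M = P × e = 170×10³ × 145 = 24650000 N·mm; bending f_b = M/S = 540.2 N/mm.
f_max = √(f_v² + f_b²) = √(229.7² + 540.2²) = 587 N/mm.
φr_n = 0.75 × 0.6 × 430 × (0.707 × 4) = 547.2 N/mm → NOT adequate.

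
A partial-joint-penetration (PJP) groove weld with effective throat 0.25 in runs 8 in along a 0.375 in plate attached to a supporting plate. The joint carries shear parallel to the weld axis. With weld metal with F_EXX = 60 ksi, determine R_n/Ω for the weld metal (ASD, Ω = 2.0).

Effective throat (given) t_e = 0.25 in.
A_we = 0.25 × 8 = 2 in².
F_nw = 0.6 F_EXX = 36 ksi.
R_n/Ω = (36 × 2) / 2.0 = 36 kips.

R_n/Ω ≈ 36 kips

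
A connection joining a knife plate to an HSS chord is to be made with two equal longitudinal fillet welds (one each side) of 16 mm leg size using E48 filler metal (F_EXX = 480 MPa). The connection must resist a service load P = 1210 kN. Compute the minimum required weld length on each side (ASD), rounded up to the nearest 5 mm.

Throat t_e = 0.707 × 16 = 11.31 mm.
r_n/Ω = (0.6 × 480 × 11.31) / 2.0 = 1629 N/mm = 1.629 kN/mm.
L_req = P / (r_n/Ω) = 1210 / 1.629 = 742.8 mm total.
Per side: 742.8 / 2 = 371.4 mm.
Round up → use L = 375 mm on each side.

L = 375 mm on each side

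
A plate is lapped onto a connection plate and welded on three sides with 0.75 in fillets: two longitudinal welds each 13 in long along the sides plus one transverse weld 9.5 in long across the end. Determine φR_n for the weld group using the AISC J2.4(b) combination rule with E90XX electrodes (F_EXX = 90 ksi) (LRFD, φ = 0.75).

t_e = 0.707 × 0.75 = 0.5302 in.
R_nwl = 0.6 × 90 × 0.5302 × 26 = 744.5 kips (longitudinal, 2 welds).
R_nwt = 0.6 × 90 × 0.5302 × 9.5 = 272 kips (transverse, base value).
(i) R_nwl + R_nwt = 1016 kips; (ii) 0.85 R_nwl + 1.5 R_nwt = 1041 kips.
R_n = max = 1041 kips [governs: (ii)]; φR_n = 780.6 kips.

φR_n ≈ 781 kips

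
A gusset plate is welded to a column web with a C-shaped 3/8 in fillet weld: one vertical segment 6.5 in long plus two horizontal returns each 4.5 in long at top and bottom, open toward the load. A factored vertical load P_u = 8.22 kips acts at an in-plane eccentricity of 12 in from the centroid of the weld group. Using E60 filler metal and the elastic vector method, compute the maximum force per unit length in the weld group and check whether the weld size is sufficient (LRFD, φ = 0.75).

E60XX → F_EXX = 60 ksi.
Total weld length L_w = 15.5 in. Treat welds as unit-width lines.
Centroid: x̄ = 2×4.5×2.25 / 15.5 = 1.306 in from the vertical weld.
Polar moment about centroid: J = I_x + I_y = [6.5³/12 + 2×4.5×3.25²] + [6.5×1.306² + 2(4.5³/12 + 4.5×0.9435²)] = 152.2 in³.
Direct shear f_v = P/L_w = 8.22 / 15.5 = 0.5303 kip/in (vertical).
Torsion M = P·e = 8.22 × 12 = 98.64 kip·in.
Critical point at (x, y) = (3.194, 3.25) from centroid. f_tx = M·y/J = 2.106 kip/in; f_ty = M·x/J = 2.069 kip/in.
Resultant f_max = √[f_tx² + (f_v + f_ty)²] = √[2.106² + (0.5303 + 2.069)²] = 3.345 kip/in.
Capacity per unit length: φr_n = 0.75 × 0.6 × 60 × (0.707 × 0.375) = 7.158 kip/in.
3.345 ≤ 7.158 → adequate.

f_max ≈ 3.35 kip/in; adequate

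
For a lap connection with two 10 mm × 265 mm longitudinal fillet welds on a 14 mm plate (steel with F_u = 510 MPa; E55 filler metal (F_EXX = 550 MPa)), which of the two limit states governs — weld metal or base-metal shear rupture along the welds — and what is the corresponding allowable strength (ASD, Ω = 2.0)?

t_e = 0.707 × 10 = 7.07 mm; L = 530 mm.
Weld metal: R_n/Ω = (1/2.0) × 0.6 × 550 × 7.07 × 530 × 10⁻³ = 618.3 kN.
Base metal (shear rupture): R_n/Ω = (1/2.0) × 0.6 × 510 × 14 × 530 × 10⁻³ = 1135 kN.
Governing: weld metal.

R_n/Ω ≈ 618 kN (weld metal governs)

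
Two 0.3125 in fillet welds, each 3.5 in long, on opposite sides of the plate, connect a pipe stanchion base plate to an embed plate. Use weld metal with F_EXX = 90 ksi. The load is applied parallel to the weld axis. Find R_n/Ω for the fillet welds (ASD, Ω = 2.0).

Effective throat t_e = 0.707 × 0.3125 = 0.2209 in.
Total length L = 7 in; A_we = 0.2209 × 7 = 1.547 in².
F_nw = 0.6 F_EXX = 0.6 × 90 = 54 ksi.
R_n = 54 × 1.547 = 83.51 kip; R_n/Ω = 83.51/2.0 = 41.76 kip.

R_n/Ω ≈ 41.8 kip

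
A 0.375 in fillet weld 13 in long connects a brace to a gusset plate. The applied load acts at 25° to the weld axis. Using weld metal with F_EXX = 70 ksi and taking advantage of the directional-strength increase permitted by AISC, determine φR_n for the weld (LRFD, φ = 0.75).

φR_n ≈ 123 kip

t_e = 0.707 × 0.375 = 0.2651 in; A_we = 0.2651 × 13 = 3.447 in².
Directional factor: 1.0 + 0.5 sin^1.5(25°) = 1.137.
F_nw = 0.6 × 70 × 1.137 = 47.77 ksi.
φR_n = 0.75 × 47.77 × 3.447 = 123.5 kip.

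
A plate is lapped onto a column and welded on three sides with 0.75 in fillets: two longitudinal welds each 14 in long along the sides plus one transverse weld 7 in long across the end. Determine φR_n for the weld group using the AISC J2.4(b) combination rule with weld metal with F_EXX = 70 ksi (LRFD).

t_e = 0.707 × 0.75 = 0.5302 in.
R_nwl = 0.6 × 70 × 0.5302 × 28 = 623.6 kip (longitudinal, 2 welds).
R_nwt = 0.6 × 70 × 0.5302 × 7 = 155.9 kip (transverse, base value).
(i) R_nwl + R_nwt = 779.5 kip; (ii) 0.85 R_nwl + 1.5 R_nwt = 763.9 kip.
R_n = max = 779.5 kip [governs: (i)]; φR_n = 584.6 kip.

φR_n ≈ 585 kip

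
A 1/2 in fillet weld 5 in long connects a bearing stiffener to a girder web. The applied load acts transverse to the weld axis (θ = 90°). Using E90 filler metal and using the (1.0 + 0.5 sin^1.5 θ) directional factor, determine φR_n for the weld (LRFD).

E90XX → F_EXX = 90 ksi.
t_e = 0.707 × 0.5 = 0.3535 in; A_we = 0.3535 × 5 = 1.767 in².
Directional factor: 1.0 + 0.5 sin^1.5(90°) = 1.5.
F_nw = 0.6 × 90 × 1.5 = 81 ksi.
φR_n = 0.75 × 81 × 1.767 = 107.4 kip.

φR_n ≈ 107 kip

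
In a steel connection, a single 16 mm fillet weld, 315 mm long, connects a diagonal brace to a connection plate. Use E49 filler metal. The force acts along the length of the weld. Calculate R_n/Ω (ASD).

R_n/Ω ≈ 524 kN

E49XX → F_EXX = 490 MPa.
Effective throat t_e = 0.707 × 16 = 11.31 mm.
Total length L = 315 mm; A_we = 11.31 × 315 = 3563 mm².
F_nw = 0.6 F_EXX = 0.6 × 490 = 294 MPa.
R_n = 294 × 3563 × 10⁻³ = 1048 kN; R_n/Ω = 1048/2.0 = 523.8 kN.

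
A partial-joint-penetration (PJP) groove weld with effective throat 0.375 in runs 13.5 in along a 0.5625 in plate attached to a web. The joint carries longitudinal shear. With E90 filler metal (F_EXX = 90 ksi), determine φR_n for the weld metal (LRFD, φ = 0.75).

φR_n ≈ 205 kip

Effective throat (given) t_e = 0.375 in.
A_we = 0.375 × 13.5 = 5.062 in².
F_nw = 0.6 F_EXX = 54 ksi.
φR_n = 0.75 × 54 × 5.062 = 205 kip.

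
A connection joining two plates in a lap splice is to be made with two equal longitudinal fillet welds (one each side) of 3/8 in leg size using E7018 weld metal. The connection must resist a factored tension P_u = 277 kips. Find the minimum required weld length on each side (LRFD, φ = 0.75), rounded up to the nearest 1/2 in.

L = 17 in on each side

E70XX → F_EXX = 70 ksi.
Throat t_e = 0.707 × 0.375 = 0.2651 in.
φr_n = 0.75 × 0.6 × 70 × 0.2651 = 8.351 kips/in.
L_req = P_u / φr_n = 277 / 8.351 = 33.17 in total.
Per side: 33.17 / 2 = 16.58 in.
Round up → use L = 17 in on each side.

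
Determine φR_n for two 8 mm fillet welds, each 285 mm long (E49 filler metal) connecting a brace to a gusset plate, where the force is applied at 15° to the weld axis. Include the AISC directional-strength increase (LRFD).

φR_n ≈ 758 kN

E49XX → F_EXX = 490 MPa.
t_e = 0.707 × 8 = 5.656 mm; A_we = 5.656 × 570 = 3224 mm².
Directional factor: 1.0 + 0.5 sin^1.5(15°) = 1.066.
F_nw = 0.6 × 490 × 1.066 = 313.4 MPa.
φR_n = 0.75 × 313.4 × 3224 × 10⁻³ = 757.7 kN.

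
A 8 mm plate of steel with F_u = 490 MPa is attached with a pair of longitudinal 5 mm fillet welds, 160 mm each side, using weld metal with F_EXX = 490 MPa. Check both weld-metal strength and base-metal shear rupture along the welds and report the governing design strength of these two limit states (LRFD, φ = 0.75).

t_e = 0.707 × 5 = 3.535 mm; L = 320 mm.
Weld metal: φR_n = 0.75 × 0.6 × 490 × 3.535 × 320 × 10⁻³ = 249.4 kN.
Base metal (shear rupture): φR_n = 0.75 × 0.6 × 490 × 8 × 320 × 10⁻³ = 564.5 kN.
Governing: weld metal.

φR_n ≈ 249 kN (weld metal governs)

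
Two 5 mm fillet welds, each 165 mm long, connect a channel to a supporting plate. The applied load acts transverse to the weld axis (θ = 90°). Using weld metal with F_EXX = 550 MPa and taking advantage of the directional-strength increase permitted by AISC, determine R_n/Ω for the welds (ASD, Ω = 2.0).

t_e = 0.707 × 5 = 3.535 mm; A_we = 3.535 × 330 = 1167 mm².
Directional factor: 1.0 + 0.5 sin^1.5(90°) = 1.5.
F_nw = 0.6 × 550 × 1.5 = 495 MPa.
R_n/Ω = (495 × 1167) / 2.0 × 10⁻³ = 288.7 kN.

R_n/Ω ≈ 289 kN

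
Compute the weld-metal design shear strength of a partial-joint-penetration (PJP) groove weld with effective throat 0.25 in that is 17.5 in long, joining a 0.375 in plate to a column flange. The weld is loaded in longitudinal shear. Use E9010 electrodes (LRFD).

E90XX → F_EXX = 90 ksi.
Effective throat (given) t_e = 0.25 in.
A_we = 0.25 × 17.5 = 4.375 in².
F_nw = 0.6 F_EXX = 54 ksi.
φR_n = 0.75 × 54 × 4.375 = 177.2 kip.

φR_n ≈ 177 kip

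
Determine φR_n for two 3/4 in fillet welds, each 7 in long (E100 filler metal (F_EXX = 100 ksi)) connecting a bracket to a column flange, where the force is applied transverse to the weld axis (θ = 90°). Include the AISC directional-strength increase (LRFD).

t_e = 0.707 × 0.75 = 0.5302 in; A_we = 0.5302 × 14 = 7.423 in².
Directional factor: 1.0 + 0.5 sin^1.5(90°) = 1.5.
F_nw = 0.6 × 100 × 1.5 = 90 ksi.
φR_n = 0.75 × 90 × 7.423 = 501.1 kip.

φR_n ≈ 501 kip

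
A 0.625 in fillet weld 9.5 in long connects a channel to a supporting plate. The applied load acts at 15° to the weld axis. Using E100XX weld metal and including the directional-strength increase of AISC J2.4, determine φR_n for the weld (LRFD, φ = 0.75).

φR_n ≈ 201 kip

E100XX → F_EXX = 100 ksi.
t_e = 0.707 × 0.625 = 0.4419 in; A_we = 0.4419 × 9.5 = 4.198 in².
Directional factor: 1.0 + 0.5 sin^1.5(15°) = 1.066.
F_nw = 0.6 × 100 × 1.066 = 63.95 ksi.
φR_n = 0.75 × 63.95 × 4.198 = 201.3 kip.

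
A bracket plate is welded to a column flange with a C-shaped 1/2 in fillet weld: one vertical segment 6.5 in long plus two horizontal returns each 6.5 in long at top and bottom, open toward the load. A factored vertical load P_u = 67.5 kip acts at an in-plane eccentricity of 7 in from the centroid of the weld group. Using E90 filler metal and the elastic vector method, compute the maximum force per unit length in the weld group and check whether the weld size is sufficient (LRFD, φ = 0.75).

E90XX → F_EXX = 90 ksi.
Total weld length L_w = 19.5 in. Treat welds as unit-width lines.
Centroid: x̄ = 2×6.5×3.25 / 19.5 = 2.167 in from the vertical weld.
Polar moment about centroid: J = I_x + I_y = [6.5³/12 + 2×6.5×3.25²] + [6.5×2.167² + 2(6.5³/12 + 6.5×1.083²)] = 251.7 in³.
Direct shear f_v = P/L_w = 67.5 / 19.5 = 3.462 kip/in (vertical).
Torsion M = P·e = 67.5 × 7 = 472.5 kip·in.
Critical point at (x, y) = (4.333, 3.25) from centroid. f_tx = M·y/J = 6.1 kip/in; f_ty = M·x/J = 8.133 kip/in.
Resultant f_max = √[f_tx² + (f_v + f_ty)²] = √[6.1² + (3.462 + 8.133)²] = 13.1 kip/in.
Capacity per unit length: φr_n = 0.75 × 0.6 × 90 × (0.707 × 0.5) = 14.32 kip/in.
13.1 ≤ 14.32 → adequate.

f_max ≈ 13.1 kip/in; adequate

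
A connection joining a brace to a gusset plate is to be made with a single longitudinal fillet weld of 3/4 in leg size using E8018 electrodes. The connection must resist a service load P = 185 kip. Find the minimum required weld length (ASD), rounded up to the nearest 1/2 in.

L = 15 in

E80XX → F_EXX = 80 ksi.
Throat t_e = 0.707 × 0.75 = 0.5302 in.
r_n/Ω = (0.6 × 80 × 0.5302) / 2.0 = 12.73 kip/in.
L_req = P / (r_n/Ω) = 185 / 12.73 = 14.54 in total.
Round up → use L = 15 in.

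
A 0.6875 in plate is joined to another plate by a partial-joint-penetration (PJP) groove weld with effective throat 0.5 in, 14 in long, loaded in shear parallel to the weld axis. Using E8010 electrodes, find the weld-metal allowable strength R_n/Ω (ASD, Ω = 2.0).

R_n/Ω ≈ 168 kip

E80XX → F_EXX = 80 ksi.
Effective throat (given) t_e = 0.5 in.
A_we = 0.5 × 14 = 7 in².
F_nw = 0.6 F_EXX = 48 ksi.
R_n/Ω = (48 × 7) / 2.0 = 168 kip.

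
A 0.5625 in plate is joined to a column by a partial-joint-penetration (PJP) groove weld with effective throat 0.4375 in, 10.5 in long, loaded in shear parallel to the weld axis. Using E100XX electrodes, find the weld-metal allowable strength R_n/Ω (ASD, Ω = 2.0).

R_n/Ω ≈ 138 kips

E100XX → F_EXX = 100 ksi.
Effective throat (given) t_e = 0.4375 in.
A_we = 0.4375 × 10.5 = 4.594 in².
F_nw = 0.6 F_EXX = 60 ksi.
R_n/Ω = (60 × 4.594) / 2.0 = 137.8 kips.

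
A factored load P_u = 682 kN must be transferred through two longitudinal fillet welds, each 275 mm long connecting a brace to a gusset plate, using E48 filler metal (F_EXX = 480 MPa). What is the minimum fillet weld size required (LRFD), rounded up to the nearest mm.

Total weld length L = 550 mm.
Required throat t_e = P_u / (φ × 0.6 F_EXX × L) = 682 / (0.75 × 0.6 × 480 × 550 × 10⁻³) = 5.741 mm.
Required leg w = t_e / 0.707 = 8.12 mm → use 9 mm.

w = 9 mm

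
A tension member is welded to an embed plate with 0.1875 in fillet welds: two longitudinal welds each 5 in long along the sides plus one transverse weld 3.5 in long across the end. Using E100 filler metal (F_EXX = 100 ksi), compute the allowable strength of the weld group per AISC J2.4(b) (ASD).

R_n/Ω ≈ 54.7 kip

t_e = 0.707 × 0.1875 = 0.1326 in.
R_nwl = 0.6 × 100 × 0.1326 × 10 = 79.54 kip (longitudinal, 2 welds).
R_nwt = 0.6 × 100 × 0.1326 × 3.5 = 27.84 kip (transverse, base value).
(i) R_nwl + R_nwt = 107.4 kip; (ii) 0.85 R_nwl + 1.5 R_nwt = 109.4 kip.
R_n = max = 109.4 kip [governs: (ii)]; R_n/Ω = 54.68 kip.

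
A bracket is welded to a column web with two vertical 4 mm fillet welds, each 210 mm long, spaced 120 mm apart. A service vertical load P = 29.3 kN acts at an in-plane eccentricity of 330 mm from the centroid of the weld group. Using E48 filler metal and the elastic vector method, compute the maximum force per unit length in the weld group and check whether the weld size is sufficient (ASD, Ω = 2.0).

E48XX → F_EXX = 480 MPa.
Total weld length L_w = 420 mm. Treat welds as unit-width lines.
Polar moment about centroid: J = 2[d³/12 + d(b/2)²] = 2[210³/12 + 210×60²] = 3056000 mm³.
Direct shear f_v = P/L_w = 29.3×10³ / 420 = 69.76 N/mm (vertical).
Torsion M = P·e = 29.3×10³ × 330 = 9669000 N·mm.
Critical point at (x, y) = (60, 105) from centroid. f_tx = M·y/J = 332.3 N/mm; f_ty = M·x/J = 189.9 N/mm.
Resultant f_max = √[f_tx² + (f_v + f_ty)²] = √[332.3² + (69.76 + 189.9)²] = 421.7 N/mm.
Capacity per unit length: r_n/Ω = (1/2.0) × 0.6 × 480 × (0.707 × 4) = 407.2 N/mm.
421.7 > 407.2 → NOT adequate.

f_max ≈ 422 N/mm; NOT adequate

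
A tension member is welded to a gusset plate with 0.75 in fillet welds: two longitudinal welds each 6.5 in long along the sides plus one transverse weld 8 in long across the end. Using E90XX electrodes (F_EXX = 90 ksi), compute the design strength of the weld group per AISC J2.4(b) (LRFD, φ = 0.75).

φR_n ≈ 495 kips

t_e = 0.707 × 0.75 = 0.5302 in.
R_nwl = 0.6 × 90 × 0.5302 × 13 = 372.2 kips (longitudinal, 2 welds).
R_nwt = 0.6 × 90 × 0.5302 × 8 = 229.1 kips (transverse, base value).
(i) R_nwl + R_nwt = 601.3 kips; (ii) 0.85 R_nwl + 1.5 R_nwt = 660 kips.
R_n = max = 660 kips [governs: (ii)]; φR_n = 495 kips.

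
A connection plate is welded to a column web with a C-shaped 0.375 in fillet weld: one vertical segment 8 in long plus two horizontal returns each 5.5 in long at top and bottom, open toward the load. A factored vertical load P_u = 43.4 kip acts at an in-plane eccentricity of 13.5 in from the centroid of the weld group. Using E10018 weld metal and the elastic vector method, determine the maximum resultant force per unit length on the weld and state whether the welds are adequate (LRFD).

E100XX → F_EXX = 100 ksi.
Total weld length L_w = 19 in. Treat welds as unit-width lines.
Centroid: x̄ = 2×5.5×2.75 / 19 = 1.592 in from the vertical weld.
Polar moment about centroid: J = I_x + I_y = [8³/12 + 2×5.5×4²] + [8×1.592² + 2(5.5³/12 + 5.5×1.158²)] = 281.4 in³.
Direct shear f_v = P/L_w = 43.4 / 19 = 2.284 kip/in (vertical).
Torsion M = P·e = 43.4 × 13.5 = 585.9 kip·in.
Critical point at (x, y) = (3.908, 4) from centroid. f_tx = M·y/J = 8.328 kip/in; f_ty = M·x/J = 8.136 kip/in.
Resultant f_max = √[f_tx² + (f_v + f_ty)²] = √[8.328² + (2.284 + 8.136)²] = 13.34 kip/in.
Capacity per unit length: φr_n = 0.75 × 0.6 × 100 × (0.707 × 0.375) = 11.93 kip/in.
13.34 > 11.93 → NOT adequate.

f_max ≈ 13.3 kip/in; NOT adequate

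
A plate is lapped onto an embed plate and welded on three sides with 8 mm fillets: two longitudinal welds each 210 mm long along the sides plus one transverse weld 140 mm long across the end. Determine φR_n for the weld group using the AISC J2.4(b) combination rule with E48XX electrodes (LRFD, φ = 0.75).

E48XX → F_EXX = 480 MPa.
t_e = 0.707 × 8 = 5.656 mm.
R_nwl = 0.6 × 480 × 5.656 × 420 × 10⁻³ = 684.1 kN (longitudinal, 2 welds).
R_nwt = 0.6 × 480 × 5.656 × 140 × 10⁻³ = 228 kN (transverse, base value).
(i) R_nwl + R_nwt = 912.2 kN; (ii) 0.85 R_nwl + 1.5 R_nwt = 923.6 kN.
R_n = max = 923.6 kN [governs: (ii)]; φR_n = 692.7 kN.

φR_n ≈ 693 kN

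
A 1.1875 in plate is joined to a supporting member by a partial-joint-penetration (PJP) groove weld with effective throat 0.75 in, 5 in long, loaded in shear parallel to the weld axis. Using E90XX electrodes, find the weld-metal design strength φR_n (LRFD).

E90XX → F_EXX = 90 ksi.
Effective throat (given) t_e = 0.75 in.
A_we = 0.75 × 5 = 3.75 in².
F_nw = 0.6 F_EXX = 54 ksi.
φR_n = 0.75 × 54 × 3.75 = 151.9 kip.

φR_n ≈ 152 kip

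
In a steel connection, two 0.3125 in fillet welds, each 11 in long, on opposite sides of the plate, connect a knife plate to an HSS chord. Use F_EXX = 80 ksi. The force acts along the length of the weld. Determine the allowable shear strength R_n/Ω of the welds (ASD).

R_n/Ω ≈ 117 kips

Effective throat t_e = 0.707 × 0.3125 = 0.2209 in.
Total length L = 22 in; A_we = 0.2209 × 22 = 4.861 in².
F_nw = 0.6 F_EXX = 0.6 × 80 = 48 ksi.
R_n = 48 × 4.861 = 233.3 kips; R_n/Ω = 233.3/2.0 = 116.7 kips.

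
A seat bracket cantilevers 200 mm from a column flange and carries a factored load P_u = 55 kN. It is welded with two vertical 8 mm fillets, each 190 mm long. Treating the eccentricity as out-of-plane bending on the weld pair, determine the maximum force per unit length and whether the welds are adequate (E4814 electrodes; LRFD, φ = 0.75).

E48XX → F_EXX = 480 MPa.
L_w = 2 × 190 = 380 mm; section modulus (unit throat) S = 2 × L²/6 = 12030 mm².
Direct shear f_v = P/L_w = 55×10³/380 = 144.7 N/mm.
Moment M = P × e = 55×10³ × 200 = 11000000 N·mm; bending f_b = M/S = 914.1 N/mm.
f_max = √(f_v² + f_b²) = √(144.7² + 914.1²) = 925.5 N/mm.
φr_n = 0.75 × 0.6 × 480 × (0.707 × 8) = 1222 N/mm → adequate.

f_max ≈ 926 N/mm; adequate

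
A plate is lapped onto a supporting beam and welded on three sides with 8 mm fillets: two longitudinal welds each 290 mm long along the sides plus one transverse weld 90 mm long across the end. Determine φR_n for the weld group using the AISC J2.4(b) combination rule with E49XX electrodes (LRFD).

E49XX → F_EXX = 490 MPa.
t_e = 0.707 × 8 = 5.656 mm.
R_nwl = 0.6 × 490 × 5.656 × 580 × 10⁻³ = 964.5 kN (longitudinal, 2 welds).
R_nwt = 0.6 × 490 × 5.656 × 90 × 10⁻³ = 149.7 kN (transverse, base value).
(i) R_nwl + R_nwt = 1114 kN; (ii) 0.85 R_nwl + 1.5 R_nwt = 1044 kN.
R_n = max = 1114 kN [governs: (i)]; φR_n = 835.6 kN.

φR_n ≈ 836 kN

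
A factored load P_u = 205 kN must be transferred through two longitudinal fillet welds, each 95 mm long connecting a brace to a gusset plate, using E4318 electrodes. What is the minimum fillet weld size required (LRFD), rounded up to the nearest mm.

E43XX → F_EXX = 430 MPa.
Total weld length L = 190 mm.
Required throat t_e = P_u / (φ × 0.6 F_EXX × L) = 205 / (0.75 × 0.6 × 430 × 190 × 10⁻³) = 5.576 mm.
Required leg w = t_e / 0.707 = 7.887 mm → use 8 mm.

w = 8 mm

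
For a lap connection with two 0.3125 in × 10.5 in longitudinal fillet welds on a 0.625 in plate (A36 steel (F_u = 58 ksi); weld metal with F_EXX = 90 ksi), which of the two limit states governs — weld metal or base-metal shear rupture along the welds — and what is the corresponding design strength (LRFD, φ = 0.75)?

φR_n ≈ 188 kips (weld metal governs)

t_e = 0.707 × 0.3125 = 0.2209 in; L = 21 in.
Weld metal: φR_n = 0.75 × 0.6 × 90 × 0.2209 × 21 = 187.9 kips.
Base metal (shear rupture): φR_n = 0.75 × 0.6 × 58 × 0.625 × 21 = 342.6 kips.
Governing: weld metal.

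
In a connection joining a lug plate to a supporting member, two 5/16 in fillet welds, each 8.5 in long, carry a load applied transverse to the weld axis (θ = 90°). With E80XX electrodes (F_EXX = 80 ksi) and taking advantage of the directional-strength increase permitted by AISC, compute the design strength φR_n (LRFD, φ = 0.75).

φR_n ≈ 203 kip

t_e = 0.707 × 0.3125 = 0.2209 in; A_we = 0.2209 × 17 = 3.756 in².
Directional factor: 1.0 + 0.5 sin^1.5(90°) = 1.5.
F_nw = 0.6 × 80 × 1.5 = 72 ksi.
φR_n = 0.75 × 72 × 3.756 = 202.8 kip.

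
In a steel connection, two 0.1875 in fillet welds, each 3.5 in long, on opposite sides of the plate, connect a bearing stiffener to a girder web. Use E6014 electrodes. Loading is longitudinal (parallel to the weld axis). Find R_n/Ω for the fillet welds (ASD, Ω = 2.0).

R_n/Ω ≈ 16.7 kips

E60XX → F_EXX = 60 ksi.
Effective throat t_e = 0.707 × 0.1875 = 0.1326 in.
Total length L = 7 in; A_we = 0.1326 × 7 = 0.9279 in².
F_nw = 0.6 F_EXX = 0.6 × 60 = 36 ksi.
R_n = 36 × 0.9279 = 33.41 kips; R_n/Ω = 33.41/2.0 = 16.7 kips.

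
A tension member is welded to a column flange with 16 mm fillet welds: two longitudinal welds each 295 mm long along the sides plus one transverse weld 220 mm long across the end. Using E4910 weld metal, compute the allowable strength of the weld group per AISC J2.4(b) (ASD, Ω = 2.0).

R_n/Ω ≈ 1380 kN

E49XX → F_EXX = 490 MPa.
t_e = 0.707 × 16 = 11.31 mm.
R_nwl = 0.6 × 490 × 11.31 × 590 × 10⁻³ = 1962 kN (longitudinal, 2 welds).
R_nwt = 0.6 × 490 × 11.31 × 220 × 10⁻³ = 731.7 kN (transverse, base value).
(i) R_nwl + R_nwt = 2694 kN; (ii) 0.85 R_nwl + 1.5 R_nwt = 2765 kN.
R_n = max = 2765 kN [governs: (ii)]; R_n/Ω = 1383 kN.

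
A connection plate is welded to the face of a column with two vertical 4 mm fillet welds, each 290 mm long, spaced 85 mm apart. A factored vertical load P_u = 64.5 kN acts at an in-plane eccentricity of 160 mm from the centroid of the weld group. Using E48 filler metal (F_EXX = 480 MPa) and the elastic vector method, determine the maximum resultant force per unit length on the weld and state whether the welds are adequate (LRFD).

Total weld length L_w = 580 mm. Treat welds as unit-width lines.
Polar moment about centroid: J = 2[d³/12 + d(b/2)²] = 2[290³/12 + 290×42.5²] = 5112000 mm³.
Direct shear f_v = P/L_w = 64.5×10³ / 580 = 111.2 N/mm (vertical).
Torsion M = P·e = 64.5×10³ × 160 = 10320000 N·mm.
Critical point at (x, y) = (42.5, 145) from centroid. f_tx = M·y/J = 292.7 N/mm; f_ty = M·x/J = 85.79 N/mm.
Resultant f_max = √[f_tx² + (f_v + f_ty)²] = √[292.7² + (111.2 + 85.79)²] = 352.8 N/mm.
Capacity per unit length: φr_n = 0.75 × 0.6 × 480 × (0.707 × 4) = 610.8 N/mm.
352.8 ≤ 610.8 → adequate.

f_max ≈ 353 N/mm; adequate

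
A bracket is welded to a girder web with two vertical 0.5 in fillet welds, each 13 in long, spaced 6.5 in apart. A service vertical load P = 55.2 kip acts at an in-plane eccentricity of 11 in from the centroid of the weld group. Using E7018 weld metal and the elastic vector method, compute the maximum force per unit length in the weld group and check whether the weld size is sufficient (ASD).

f_max ≈ 8.06 kip/in; NOT adequate

E70XX → F_EXX = 70 ksi.
Total weld length L_w = 26 in. Treat welds as unit-width lines.
Polar moment about centroid: J = 2[d³/12 + d(b/2)²] = 2[13³/12 + 13×3.25²] = 640.8 in³.
Direct shear f_v = P/L_w = 55.2 / 26 = 2.123 kip/in (vertical).
Torsion M = P·e = 55.2 × 11 = 607.2 kip·in.
Critical point at (x, y) = (3.25, 6.5) from centroid. f_tx = M·y/J = 6.159 kip/in; f_ty = M·x/J = 3.08 kip/in.
Resultant f_max = √[f_tx² + (f_v + f_ty)²] = √[6.159² + (2.123 + 3.08)²] = 8.063 kip/in.
Capacity per unit length: r_n/Ω = (1/2.0) × 0.6 × 70 × (0.707 × 0.5) = 7.423 kip/in.
8.063 > 7.423 → NOT adequate.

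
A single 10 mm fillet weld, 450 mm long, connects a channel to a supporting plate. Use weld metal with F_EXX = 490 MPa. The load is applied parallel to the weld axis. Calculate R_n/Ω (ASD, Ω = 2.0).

Effective throat t_e = 0.707 × 10 = 7.07 mm.
Total length L = 450 mm; A_we = 7.07 × 450 = 3181 mm².
F_nw = 0.6 F_EXX = 0.6 × 490 = 294 MPa.
R_n = 294 × 3181 × 10⁻³ = 935.4 kN; R_n/Ω = 935.4/2.0 = 467.7 kN.

R_n/Ω ≈ 468 kN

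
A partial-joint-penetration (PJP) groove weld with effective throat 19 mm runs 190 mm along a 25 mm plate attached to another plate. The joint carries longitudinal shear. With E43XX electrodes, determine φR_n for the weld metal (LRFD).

E43XX → F_EXX = 430 MPa.
Effective throat (given) t_e = 19 mm.
A_we = 19 × 190 = 3610 mm².
F_nw = 0.6 F_EXX = 258 MPa.
φR_n = 0.75 × 258 × 3610 × 10⁻³ = 698.5 kN.

φR_n ≈ 699 kN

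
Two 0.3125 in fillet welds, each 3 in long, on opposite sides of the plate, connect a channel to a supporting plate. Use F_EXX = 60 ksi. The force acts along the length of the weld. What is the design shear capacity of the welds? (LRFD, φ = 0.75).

Effective throat t_e = 0.707 × 0.3125 = 0.2209 in.
Total length L = 6 in; A_we = 0.2209 × 6 = 1.326 in².
F_nw = 0.6 F_EXX = 0.6 × 60 = 36 ksi.
φR_n = 0.75 × 36 × 1.326 = 35.79 kip.

φR_n ≈ 35.8 kip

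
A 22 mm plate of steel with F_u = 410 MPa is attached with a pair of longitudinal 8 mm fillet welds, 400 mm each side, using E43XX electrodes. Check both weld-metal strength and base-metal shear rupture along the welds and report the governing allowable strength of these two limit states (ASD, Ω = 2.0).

E43XX → F_EXX = 430 MPa.
t_e = 0.707 × 8 = 5.656 mm; L = 800 mm.
Weld metal: R_n/Ω = (1/2.0) × 0.6 × 430 × 5.656 × 800 × 10⁻³ = 583.7 kN.
Base metal (shear rupture): R_n/Ω = (1/2.0) × 0.6 × 410 × 22 × 800 × 10⁻³ = 2165 kN.
Governing: weld metal.

R_n/Ω ≈ 584 kN (weld metal governs)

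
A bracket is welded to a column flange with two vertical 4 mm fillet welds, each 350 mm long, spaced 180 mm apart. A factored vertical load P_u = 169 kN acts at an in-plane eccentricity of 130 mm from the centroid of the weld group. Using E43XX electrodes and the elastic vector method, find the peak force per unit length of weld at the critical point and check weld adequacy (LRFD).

E43XX → F_EXX = 430 MPa.
Total weld length L_w = 700 mm. Treat welds as unit-width lines.
Polar moment about centroid: J = 2[d³/12 + d(b/2)²] = 2[350³/12 + 350×90²] = 12820000 mm³.
Direct shear f_v = P/L_w = 169×10³ / 700 = 241.4 N/mm (vertical).
Torsion M = P·e = 169×10³ × 130 = 21970000 N·mm.
Critical point at (x, y) = (90, 175) from centroid. f_tx = M·y/J = 300 N/mm; f_ty = M·x/J = 154.3 N/mm.
Resultant f_max = √[f_tx² + (f_v + f_ty)²] = √[300² + (241.4 + 154.3)²] = 496.6 N/mm.
Capacity per unit length: φr_n = 0.75 × 0.6 × 430 × (0.707 × 4) = 547.2 N/mm.
496.6 ≤ 547.2 → adequate.

f_max ≈ 497 N/mm; adequate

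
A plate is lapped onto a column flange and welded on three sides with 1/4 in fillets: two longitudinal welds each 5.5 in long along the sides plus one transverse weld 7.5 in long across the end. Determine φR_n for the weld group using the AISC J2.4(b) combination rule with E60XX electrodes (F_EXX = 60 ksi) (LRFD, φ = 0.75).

φR_n ≈ 98.3 kip

t_e = 0.707 × 0.25 = 0.1767 in.
R_nwl = 0.6 × 60 × 0.1767 × 11 = 69.99 kip (longitudinal, 2 welds).
R_nwt = 0.6 × 60 × 0.1767 × 7.5 = 47.72 kip (transverse, base value).
(i) R_nwl + R_nwt = 117.7 kip; (ii) 0.85 R_nwl + 1.5 R_nwt = 131.1 kip.
R_n = max = 131.1 kip [governs: (ii)]; φR_n = 98.31 kip.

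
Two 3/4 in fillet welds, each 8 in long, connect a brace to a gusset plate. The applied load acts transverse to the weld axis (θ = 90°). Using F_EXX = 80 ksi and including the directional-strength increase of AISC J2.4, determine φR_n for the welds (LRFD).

φR_n ≈ 458 kip

t_e = 0.707 × 0.75 = 0.5302 in; A_we = 0.5302 × 16 = 8.484 in².
Directional factor: 1.0 + 0.5 sin^1.5(90°) = 1.5.
F_nw = 0.6 × 80 × 1.5 = 72 ksi.
φR_n = 0.75 × 72 × 8.484 = 458.1 kip.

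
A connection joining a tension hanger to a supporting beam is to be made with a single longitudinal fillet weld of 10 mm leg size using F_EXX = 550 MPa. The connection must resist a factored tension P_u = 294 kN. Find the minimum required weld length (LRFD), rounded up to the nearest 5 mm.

L = 170 mm

Throat t_e = 0.707 × 10 = 7.07 mm.
φr_n = 0.75 × 0.6 × 550 × 7.07 × 10⁻³ = 1.75 kN/mm.
L_req = P_u / φr_n = 294 / 1.75 = 168 mm total.
Round up → use L = 170 mm.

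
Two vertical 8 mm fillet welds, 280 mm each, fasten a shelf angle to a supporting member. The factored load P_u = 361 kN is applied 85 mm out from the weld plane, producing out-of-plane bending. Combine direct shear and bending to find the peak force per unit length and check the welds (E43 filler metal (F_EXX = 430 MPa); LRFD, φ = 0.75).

f_max ≈ 1340 N/mm; NOT adequate

L_w = 2 × 280 = 560 mm; section modulus (unit throat) S = 2 × L²/6 = 26130 mm².
Direct shear f_v = P/L_w = 361×10³/560 = 644.6 N/mm.
Moment M = P × e = 361×10³ × 85 = 30685000 N·mm; bending f_b = M/S = 1174 N/mm.
f_max = √(f_v² + f_b²) = √(644.6² + 1174²) = 1339 N/mm.
φr_n = 0.75 × 0.6 × 430 × (0.707 × 8) = 1094 N/mm → NOT adequate.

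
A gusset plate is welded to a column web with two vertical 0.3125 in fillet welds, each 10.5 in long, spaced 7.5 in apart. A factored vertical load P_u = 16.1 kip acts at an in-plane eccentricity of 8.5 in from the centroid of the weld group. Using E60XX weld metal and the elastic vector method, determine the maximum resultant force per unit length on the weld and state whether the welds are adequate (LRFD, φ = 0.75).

f_max ≈ 2.34 kip/in; adequate

E60XX → F_EXX = 60 ksi.
Total weld length L_w = 21 in. Treat welds as unit-width lines.
Polar moment about centroid: J = 2[d³/12 + d(b/2)²] = 2[10.5³/12 + 10.5×3.75²] = 488.2 in³.
Direct shear f_v = P/L_w = 16.1 / 21 = 0.7667 kip/in (vertical).
Torsion M = P·e = 16.1 × 8.5 = 136.85 kip·in.
Critical point at (x, y) = (3.75, 5.25) from centroid. f_tx = M·y/J = 1.472 kip/in; f_ty = M·x/J = 1.051 kip/in.
Resultant f_max = √[f_tx² + (f_v + f_ty)²] = √[1.472² + (0.7667 + 1.051)²] = 2.339 kip/in.
Capacity per unit length: φr_n = 0.75 × 0.6 × 60 × (0.707 × 0.3125) = 5.965 kip/in.
2.339 ≤ 5.965 → adequate.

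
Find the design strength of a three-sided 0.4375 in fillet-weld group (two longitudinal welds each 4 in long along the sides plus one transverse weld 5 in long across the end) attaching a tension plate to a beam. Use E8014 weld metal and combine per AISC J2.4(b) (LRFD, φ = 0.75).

φR_n ≈ 159 kips

E80XX → F_EXX = 80 ksi.
t_e = 0.707 × 0.4375 = 0.3093 in.
R_nwl = 0.6 × 80 × 0.3093 × 8 = 118.8 kips (longitudinal, 2 welds).
R_nwt = 0.6 × 80 × 0.3093 × 5 = 74.23 kips (transverse, base value).
(i) R_nwl + R_nwt = 193 kips; (ii) 0.85 R_nwl + 1.5 R_nwt = 212.3 kips.
R_n = max = 212.3 kips [governs: (ii)]; φR_n = 159.2 kips.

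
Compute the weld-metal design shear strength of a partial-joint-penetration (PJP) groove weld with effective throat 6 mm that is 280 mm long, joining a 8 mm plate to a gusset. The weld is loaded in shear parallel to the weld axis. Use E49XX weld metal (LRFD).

φR_n ≈ 370 kN

E49XX → F_EXX = 490 MPa.
Effective throat (given) t_e = 6 mm.
A_we = 6 × 280 = 1680 mm².
F_nw = 0.6 F_EXX = 294 MPa.
φR_n = 0.75 × 294 × 1680 × 10⁻³ = 370.4 kN.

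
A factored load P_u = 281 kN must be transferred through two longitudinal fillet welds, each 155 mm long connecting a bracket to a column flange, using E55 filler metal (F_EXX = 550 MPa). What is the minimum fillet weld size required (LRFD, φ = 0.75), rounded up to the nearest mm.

Total weld length L = 310 mm.
Required throat t_e = P_u / (φ × 0.6 F_EXX × L) = 281 / (0.75 × 0.6 × 550 × 310 × 10⁻³) = 3.662 mm.
Required leg w = t_e / 0.707 = 5.18 mm → use 6 mm.

w = 6 mm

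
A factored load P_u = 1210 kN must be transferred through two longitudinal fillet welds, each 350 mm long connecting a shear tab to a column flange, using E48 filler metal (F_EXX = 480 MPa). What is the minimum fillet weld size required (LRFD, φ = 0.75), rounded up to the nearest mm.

Total weld length L = 700 mm.
Required throat t_e = P_u / (φ × 0.6 F_EXX × L) = 1210 / (0.75 × 0.6 × 480 × 700 × 10⁻³) = 8.003 mm.
Required leg w = t_e / 0.707 = 11.32 mm → use 12 mm.

w = 12 mm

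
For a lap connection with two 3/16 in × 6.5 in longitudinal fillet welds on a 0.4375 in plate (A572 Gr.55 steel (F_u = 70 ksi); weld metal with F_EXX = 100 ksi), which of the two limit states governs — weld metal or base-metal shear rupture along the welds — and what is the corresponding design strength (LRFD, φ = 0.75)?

t_e = 0.707 × 0.1875 = 0.1326 in; L = 13 in.
Weld metal: φR_n = 0.75 × 0.6 × 100 × 0.1326 × 13 = 77.55 kip.
Base metal (shear rupture): φR_n = 0.75 × 0.6 × 70 × 0.4375 × 13 = 179.2 kip.
Governing: weld metal.

φR_n ≈ 77.5 kip (weld metal governs)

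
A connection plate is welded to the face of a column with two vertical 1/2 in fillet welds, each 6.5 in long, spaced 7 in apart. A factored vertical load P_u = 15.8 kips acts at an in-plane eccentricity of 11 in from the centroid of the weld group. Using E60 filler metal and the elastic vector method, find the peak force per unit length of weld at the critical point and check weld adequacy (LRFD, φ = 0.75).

f_max ≈ 5.01 kip/in; adequate

E60XX → F_EXX = 60 ksi.
Total weld length L_w = 13 in. Treat welds as unit-width lines.
Polar moment about centroid: J = 2[d³/12 + d(b/2)²] = 2[6.5³/12 + 6.5×3.5²] = 205 in³.
Direct shear f_v = P/L_w = 15.8 / 13 = 1.215 kip/in (vertical).
Torsion M = P·e = 15.8 × 11 = 173.8 kip·in.
Critical point at (x, y) = (3.5, 3.25) from centroid. f_tx = M·y/J = 2.755 kip/in; f_ty = M·x/J = 2.967 kip/in.
Resultant f_max = √[f_tx² + (f_v + f_ty)²] = √[2.755² + (1.215 + 2.967)²] = 5.008 kip/in.
Capacity per unit length: φr_n = 0.75 × 0.6 × 60 × (0.707 × 0.5) = 9.544 kip/in.
5.008 ≤ 9.544 → adequate.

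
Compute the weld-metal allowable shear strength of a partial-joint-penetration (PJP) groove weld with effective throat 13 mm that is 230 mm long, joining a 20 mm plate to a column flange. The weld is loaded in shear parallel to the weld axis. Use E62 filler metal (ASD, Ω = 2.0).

R_n/Ω ≈ 556 kN

E62XX → F_EXX = 620 MPa.
Effective throat (given) t_e = 13 mm.
A_we = 13 × 230 = 2990 mm².
F_nw = 0.6 F_EXX = 372 MPa.
R_n/Ω = (372 × 2990) / 2.0 × 10⁻³ = 556.1 kN.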